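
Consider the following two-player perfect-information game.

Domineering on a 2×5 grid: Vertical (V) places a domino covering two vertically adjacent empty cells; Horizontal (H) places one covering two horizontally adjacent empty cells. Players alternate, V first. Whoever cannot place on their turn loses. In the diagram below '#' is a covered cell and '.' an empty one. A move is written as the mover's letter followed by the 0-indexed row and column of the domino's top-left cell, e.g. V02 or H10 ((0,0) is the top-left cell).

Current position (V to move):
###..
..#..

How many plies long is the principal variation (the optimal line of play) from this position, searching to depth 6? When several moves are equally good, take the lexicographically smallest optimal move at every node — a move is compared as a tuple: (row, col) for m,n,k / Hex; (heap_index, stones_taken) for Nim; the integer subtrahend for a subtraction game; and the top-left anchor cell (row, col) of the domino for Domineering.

PV length from [###../..#..]: 3 plies

[###../..#..] V move#1: V03:+1/####./..##.*, V04:+1/###.#/..#.#
[####./..##.] H move#2: H10:-1/####./####.*
[####./####.] V move#3: V04:+1/#####/#####*
[#####/#####] end (terminal -1, H#4); searched ###../..#.. to 6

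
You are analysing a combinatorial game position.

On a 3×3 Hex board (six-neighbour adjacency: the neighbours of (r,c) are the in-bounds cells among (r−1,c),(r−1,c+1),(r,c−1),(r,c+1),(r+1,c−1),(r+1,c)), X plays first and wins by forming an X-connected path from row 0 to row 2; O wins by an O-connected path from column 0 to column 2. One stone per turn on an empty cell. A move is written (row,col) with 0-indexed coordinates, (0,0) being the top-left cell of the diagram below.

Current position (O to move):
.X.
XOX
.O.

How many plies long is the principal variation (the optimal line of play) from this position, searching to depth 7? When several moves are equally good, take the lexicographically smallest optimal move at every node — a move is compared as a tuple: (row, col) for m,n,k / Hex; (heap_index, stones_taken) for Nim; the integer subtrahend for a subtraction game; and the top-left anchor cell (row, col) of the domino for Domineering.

[.X./XOX/.O.] O move#1: (0,0):-1/OX./XOX/.O., (0,2):-1/.XO/XOX/.O., (2,0):+1/.X./XOX/OO.*, (2,2):-1/.X./XOX/.OO
[.X./XOX/OO.] X move#2: (0,0):-1/XX./XOX/OO.*, (0,2):-1/.XX/XOX/OO., (2,2):-1/.X./XOX/OOX
[XX./XOX/OO.] O move#3: (0,2):+1/XXO/XOX/OO.*, (2,2):+1/XX./XOX/OOO
[XXO/XOX/OO.] end (terminal -1, X#4); searched .X./XOX/.O. to 7

PV length from [.X./XOX/.O.]: 3 plies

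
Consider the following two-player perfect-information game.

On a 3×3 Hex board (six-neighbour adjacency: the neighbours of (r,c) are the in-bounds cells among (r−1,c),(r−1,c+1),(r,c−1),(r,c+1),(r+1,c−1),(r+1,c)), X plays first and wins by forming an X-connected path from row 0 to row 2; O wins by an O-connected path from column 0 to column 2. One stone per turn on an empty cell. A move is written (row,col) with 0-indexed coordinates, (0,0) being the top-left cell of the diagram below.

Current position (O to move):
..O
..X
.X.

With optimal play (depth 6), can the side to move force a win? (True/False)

[..O/..X/.X.] O move#1: (0,0):+1/O.O/..X/.X.*, (0,1):+1/.OO/..X/.X., (1,0):+1/..O/O.X/.X., (1,1):+1/..O/.OX/.X., (2,0):+1/..O/..X/OX., (2,2):-1/..O/..X/.XO
[O.O/..X/.X.] X move#2: (0,1):-1/OXO/..X/.X.*, (1,0):-1/O.O/X.X/.X., (1,1):-1/O.O/.XX/.X., (2,0):-1/O.O/..X/XX., (2,2):-1/O.O/..X/.XX
[OXO/..X/.X.] O move#3: (1,0):-1/OXO/O.X/.X., (1,1):+1/OXO/.OX/.X.*, (2,0):-1/OXO/..X/OX., (2,2):-1/OXO/..X/.XO
[OXO/.OX/.X.] X move#4: (1,0):-1/OXO/XOX/.X.*, (2,0):-1/OXO/.OX/XX., (2,2):-1/OXO/.OX/.XX
[OXO/XOX/.X.] O move#5: (2,0):+1/OXO/XOX/OX.*, (2,2):-1/OXO/XOX/.XO
[OXO/XOX/OX.] end (terminal -1, X#6); searched ..O/..X/.X. to 6

O winning at [..O/..X/.X.]: True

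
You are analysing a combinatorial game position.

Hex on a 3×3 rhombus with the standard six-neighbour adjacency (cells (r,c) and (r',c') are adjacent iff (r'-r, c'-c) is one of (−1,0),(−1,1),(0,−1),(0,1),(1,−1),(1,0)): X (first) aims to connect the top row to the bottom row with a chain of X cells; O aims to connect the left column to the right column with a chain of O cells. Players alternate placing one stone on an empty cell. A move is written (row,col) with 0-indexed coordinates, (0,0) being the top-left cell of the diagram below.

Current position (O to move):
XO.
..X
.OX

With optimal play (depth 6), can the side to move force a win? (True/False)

O winning at [XO./..X/.OX]: False

ply 1, O at XO./..X/.OX | (0,2)=-1→XOO/..X/.OX*; (1,0)=-1→XO./O.X/.OX; (1,1)=-1→XO./.OX/.OX; (2,0)=-1→XO./..X/OOX
ply 2, X at XOO/..X/.OX | (1,0)=+1→XOO/X.X/.OX*; (1,1)=-1→XOO/.XX/.OX; (2,0)=-1→XOO/..X/XOX
ply 3, O at XOO/X.X/.OX | (1,1)=-1→XOO/XOX/.OX*; (2,0)=-1→XOO/X.X/OOX
ply 4, X at XOO/XOX/.OX | (2,0)=+1→XOO/XOX/XOX*
ply 5: XOO/XOX/XOX is terminal -1 (O); from XO./..X/.OX depth 6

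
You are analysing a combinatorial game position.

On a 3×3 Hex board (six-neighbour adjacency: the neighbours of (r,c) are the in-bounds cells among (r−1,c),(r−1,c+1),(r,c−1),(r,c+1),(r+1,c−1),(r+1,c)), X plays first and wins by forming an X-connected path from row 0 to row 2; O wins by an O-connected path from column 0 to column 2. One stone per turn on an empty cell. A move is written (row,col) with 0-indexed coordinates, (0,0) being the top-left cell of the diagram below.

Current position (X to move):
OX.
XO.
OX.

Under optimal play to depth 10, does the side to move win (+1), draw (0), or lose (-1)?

value(OX./XO./OX., X) = -1

ply 1, X at OX./XO./OX. | (0,2)=-1→OXX/XO./OX.*; (1,2)=-1→OX./XOX/OX.; (2,2)=-1→OX./XO./OXX
ply 2, O at OXX/XO./OX. | (1,2)=+1→OXX/XOO/OX.*; (2,2)=-1→OXX/XO./OXO
ply 3: OXX/XOO/OX. is terminal -1 (X); from OX./XO./OX. depth 10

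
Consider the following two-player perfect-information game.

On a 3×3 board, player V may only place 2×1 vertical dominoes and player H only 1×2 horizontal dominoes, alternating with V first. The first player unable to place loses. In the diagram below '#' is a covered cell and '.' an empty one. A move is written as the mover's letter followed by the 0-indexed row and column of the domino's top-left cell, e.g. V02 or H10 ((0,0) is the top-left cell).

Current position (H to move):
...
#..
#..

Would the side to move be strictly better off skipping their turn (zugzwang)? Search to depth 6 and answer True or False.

[.../#../#..] H move#1: H00:-1/##./#../#.., H01:-1/.##/#../#.., H11:+1/.../###/#..*, H21:-1/.../#../###
[.../###/#..] end (terminal -1, V#2); searched .../#../#.. to 6
pass branch (V moves first from the same position):
  | [.../#../#..] V move#1: V01:+1/.#./##./#..*, V02:+1/..#/#.#/#.., V11:+1/.../##./##., V12:+1/.../#.#/#.#
  | [.#./##./#..] H move#2: H21:-1/.#./##./###*
  | [.#./##./###] V move#3: V02:+1/.##/###/###*
  | [.##/###/###] end (terminal -1, H#4); searched .../#../#.. to 6
H moving scores +1; H passing scores -1

zugzwang(.../#../#.., H) = False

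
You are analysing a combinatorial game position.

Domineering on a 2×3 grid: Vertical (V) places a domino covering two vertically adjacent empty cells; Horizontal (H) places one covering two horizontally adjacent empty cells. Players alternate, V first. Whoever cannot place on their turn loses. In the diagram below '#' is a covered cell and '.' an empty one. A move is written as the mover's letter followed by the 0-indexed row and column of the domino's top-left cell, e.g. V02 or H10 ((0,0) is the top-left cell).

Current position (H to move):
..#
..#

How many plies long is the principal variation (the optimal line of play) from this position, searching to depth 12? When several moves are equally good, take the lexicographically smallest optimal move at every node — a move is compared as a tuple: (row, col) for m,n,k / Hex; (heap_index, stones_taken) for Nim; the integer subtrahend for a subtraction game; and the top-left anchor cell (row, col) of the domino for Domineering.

PV length from [..#/..#]: 1 ply

[..#/..#] H move#1: H00:+1/###/..#*, H10:+1/..#/###
[###/..#] end (terminal -1, V#2); searched ..#/..# to 12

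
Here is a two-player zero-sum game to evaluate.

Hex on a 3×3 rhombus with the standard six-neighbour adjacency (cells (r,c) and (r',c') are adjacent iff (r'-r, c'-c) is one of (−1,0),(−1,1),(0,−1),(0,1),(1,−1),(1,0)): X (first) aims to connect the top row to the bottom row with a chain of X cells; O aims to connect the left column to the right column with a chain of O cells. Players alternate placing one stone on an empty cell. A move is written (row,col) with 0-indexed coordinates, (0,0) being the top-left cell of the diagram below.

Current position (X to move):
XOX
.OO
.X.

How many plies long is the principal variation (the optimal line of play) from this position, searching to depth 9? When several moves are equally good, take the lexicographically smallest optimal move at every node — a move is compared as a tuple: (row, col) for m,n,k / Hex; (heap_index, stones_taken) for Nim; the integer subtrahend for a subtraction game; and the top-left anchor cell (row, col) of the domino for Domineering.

PV length from [XOX/.OO/.X.]: 2 plies

p1 X@[XOX/.OO/.X.]: (1,0)[XOX/XOO/.X.]-1* (2,0)[XOX/.OO/XX.]-1 (2,2)[XOX/.OO/.XX]-1
p2 O@[XOX/XOO/.X.]: (2,0)[XOX/XOO/OX.]+1* (2,2)[XOX/XOO/.XO]-1
p3 X@[XOX/XOO/OX.] terminal -1; root [XOX/.OO/.X.] d9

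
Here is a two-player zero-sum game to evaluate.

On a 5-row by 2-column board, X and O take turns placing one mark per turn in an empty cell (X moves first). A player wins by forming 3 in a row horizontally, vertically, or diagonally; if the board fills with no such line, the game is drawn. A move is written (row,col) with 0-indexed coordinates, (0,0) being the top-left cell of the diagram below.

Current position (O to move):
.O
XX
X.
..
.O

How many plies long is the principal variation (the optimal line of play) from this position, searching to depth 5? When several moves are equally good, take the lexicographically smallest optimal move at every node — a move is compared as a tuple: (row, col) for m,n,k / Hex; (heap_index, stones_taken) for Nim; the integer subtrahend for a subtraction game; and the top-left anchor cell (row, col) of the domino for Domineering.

ply 1, O at .O/XX/X./../.O | (0,0)=-1→OO/XX/X./../.O*; (2,1)=-1→.O/XX/XO/../.O; (3,0)=-1→.O/XX/X./O./.O; (3,1)=-1→.O/XX/X./.O/.O; (4,0)=-1→.O/XX/X./../OO
ply 2, X at OO/XX/X./../.O | (2,1)=+1→OO/XX/XX/../.O*; (3,0)=+1→OO/XX/X./X./.O; (3,1)=+1→OO/XX/X./.X/.O; (4,0)=+0→OO/XX/X./../XO
ply 3, O at OO/XX/XX/../.O | (3,0)=-1→OO/XX/XX/O./.O*; (3,1)=-1→OO/XX/XX/.O/.O; (4,0)=-1→OO/XX/XX/../OO
ply 4, X at OO/XX/XX/O./.O | (3,1)=+1→OO/XX/XX/OX/.O*; (4,0)=+0→OO/XX/XX/O./XO
ply 5: OO/XX/XX/OX/.O is terminal -1 (O); from .O/XX/X./../.O depth 5

PV length from [.O/XX/X./../.O]: 4 plies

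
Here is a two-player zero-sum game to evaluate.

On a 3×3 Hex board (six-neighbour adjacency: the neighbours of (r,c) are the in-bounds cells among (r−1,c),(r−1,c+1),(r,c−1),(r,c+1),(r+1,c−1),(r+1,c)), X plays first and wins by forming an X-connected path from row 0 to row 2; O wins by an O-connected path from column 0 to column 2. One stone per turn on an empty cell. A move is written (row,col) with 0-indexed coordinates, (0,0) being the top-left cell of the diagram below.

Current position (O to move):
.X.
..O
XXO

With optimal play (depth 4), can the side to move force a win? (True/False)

ply 1, O at .X./..O/XXO | (0,0)=-1→OX./..O/XXO*; (0,2)=-1→.XO/..O/XXO; (1,0)=-1→.X./O.O/XXO; (1,1)=-1→.X./.OO/XXO
ply 2, X at OX./..O/XXO | (0,2)=+1→OXX/..O/XXO*; (1,0)=+1→OX./X.O/XXO; (1,1)=+1→OX./.XO/XXO
ply 3, O at OXX/..O/XXO | (1,0)=-1→OXX/O.O/XXO*; (1,1)=-1→OXX/.OO/XXO
ply 4, X at OXX/O.O/XXO | (1,1)=+1→OXX/OXO/XXO*
ply 5: OXX/OXO/XXO is terminal -1 (O); from .X./..O/XXO depth 4

O winning at [.X./..O/XXO]: False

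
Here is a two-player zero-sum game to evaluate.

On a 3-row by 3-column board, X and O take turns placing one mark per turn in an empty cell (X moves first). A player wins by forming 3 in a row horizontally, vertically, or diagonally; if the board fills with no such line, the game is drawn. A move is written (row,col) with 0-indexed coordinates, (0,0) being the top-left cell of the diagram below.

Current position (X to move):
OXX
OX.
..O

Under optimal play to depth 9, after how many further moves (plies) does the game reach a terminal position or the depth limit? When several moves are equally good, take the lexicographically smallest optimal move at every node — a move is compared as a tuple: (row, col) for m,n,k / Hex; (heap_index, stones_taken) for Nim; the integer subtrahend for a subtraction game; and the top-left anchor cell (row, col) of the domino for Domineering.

ply 1, X at OXX/OX./..O | (1,2)=-1→OXX/OXX/..O; (2,0)=+1→OXX/OX./X.O*; (2,1)=+1→OXX/OX./.XO
ply 2: OXX/OX./X.O is terminal -1 (O); from OXX/OX./..O depth 9

PV length from [OXX/OX./..O]: 1 ply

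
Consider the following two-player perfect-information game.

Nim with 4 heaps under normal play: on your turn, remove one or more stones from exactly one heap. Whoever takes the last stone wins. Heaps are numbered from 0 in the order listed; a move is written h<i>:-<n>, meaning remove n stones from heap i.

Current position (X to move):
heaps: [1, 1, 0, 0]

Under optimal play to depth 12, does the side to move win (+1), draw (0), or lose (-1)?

value((1,1,0,0), X) = -1

ply 1, X at (1,1,0,0) | h0:-1=-1→(0,1,0,0)*; h1:-1=-1→(1,0,0,0)
ply 2, O at (0,1,0,0) | h1:-1=+1→(0,0,0,0)*
ply 3: (0,0,0,0) is terminal -1 (X); from (1,1,0,0) depth 12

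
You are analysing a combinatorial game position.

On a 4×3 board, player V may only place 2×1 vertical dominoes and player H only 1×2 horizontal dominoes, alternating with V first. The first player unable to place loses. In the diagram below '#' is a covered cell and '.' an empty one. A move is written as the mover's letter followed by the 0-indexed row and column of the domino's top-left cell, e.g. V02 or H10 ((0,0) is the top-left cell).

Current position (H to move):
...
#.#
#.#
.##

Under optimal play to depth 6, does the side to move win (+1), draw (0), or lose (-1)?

ply 1, H at .../#.#/#.#/.## | H00=-1→##./#.#/#.#/.##*; H01=-1→.##/#.#/#.#/.##
ply 2, V at ##./#.#/#.#/.## | V11=+1→##./###/###/.##*
ply 3: ##./###/###/.## is terminal -1 (H); from .../#.#/#.#/.## depth 6

value(.../#.#/#.#/.##, H) = -1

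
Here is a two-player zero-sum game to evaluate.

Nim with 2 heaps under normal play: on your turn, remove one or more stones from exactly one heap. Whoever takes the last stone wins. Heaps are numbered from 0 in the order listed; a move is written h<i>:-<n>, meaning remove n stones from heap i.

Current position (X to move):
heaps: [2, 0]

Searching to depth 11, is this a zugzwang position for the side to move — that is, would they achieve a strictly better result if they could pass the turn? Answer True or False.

p1 X@[(2,0)]: h0:-1[(1,0)]-1 h0:-2[(0,0)]+1*
p2 O@[(0,0)] terminal -1; root [(2,0)] d11
if X skipped the turn, O would face:
~ p1 O@[(2,0)]: h0:-1[(1,0)]-1 h0:-2[(0,0)]+1*
~ p2 X@[(0,0)] terminal -1; root [(2,0)] d11
compare (X): move=+1 vs pass=-1

zugzwang((2,0), X) = False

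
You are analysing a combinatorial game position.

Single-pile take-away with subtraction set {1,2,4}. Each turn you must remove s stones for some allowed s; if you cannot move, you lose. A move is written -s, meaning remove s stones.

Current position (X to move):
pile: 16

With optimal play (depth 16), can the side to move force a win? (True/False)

X winning at [16]: True

p1 X@[16]: -1[15]+1* -2[14]-1 -4[12]+1
p2 O@[15]: -1[14]-1* -2[13]-1 -4[11]-1
p3 X@[14]: -1[13]-1 -2[12]+1* -4[10]-1
p4 O@[12]: -1[11]-1* -2[10]-1 -4[8]-1
p5 X@[11]: -1[10]-1 -2[9]+1* -4[7]-1
p6 O@[9]: -1[8]-1* -2[7]-1 -4[5]-1
p7 X@[8]: -1[7]-1 -2[6]+1* -4[4]-1
p8 O@[6]: -1[5]-1* -2[4]-1 -4[2]-1
p9 X@[5]: -1[4]-1 -2[3]+1* -4[1]-1
p10 O@[3]: -1[2]-1* -2[1]-1
p11 X@[2]: -1[1]-1 -2[0]+1*
p12 O@[0] terminal -1; root [16] d16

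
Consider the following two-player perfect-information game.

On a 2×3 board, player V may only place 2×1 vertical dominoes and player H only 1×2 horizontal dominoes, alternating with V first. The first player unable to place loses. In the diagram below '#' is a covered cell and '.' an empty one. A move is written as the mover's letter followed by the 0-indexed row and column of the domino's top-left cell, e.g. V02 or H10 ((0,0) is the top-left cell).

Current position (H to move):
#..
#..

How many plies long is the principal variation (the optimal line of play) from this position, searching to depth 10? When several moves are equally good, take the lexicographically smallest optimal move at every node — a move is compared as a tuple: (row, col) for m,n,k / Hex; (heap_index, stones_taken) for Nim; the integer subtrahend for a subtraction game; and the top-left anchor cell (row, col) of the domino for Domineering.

PV length from [#../#..]: 1 ply

[#../#..] H move#1: H01:+1/###/#..*, H11:+1/#../###
[###/#..] end (terminal -1, V#2); searched #../#.. to 10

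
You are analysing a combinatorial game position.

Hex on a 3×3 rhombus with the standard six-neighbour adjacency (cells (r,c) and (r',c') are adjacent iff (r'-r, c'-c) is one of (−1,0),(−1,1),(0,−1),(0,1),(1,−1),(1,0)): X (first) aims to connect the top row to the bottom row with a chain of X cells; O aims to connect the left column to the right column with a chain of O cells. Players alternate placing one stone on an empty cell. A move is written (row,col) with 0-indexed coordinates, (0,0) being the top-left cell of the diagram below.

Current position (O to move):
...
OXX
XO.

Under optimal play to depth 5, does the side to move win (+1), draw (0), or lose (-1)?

value(.../OXX/XO., O) = -1

p1 O@[.../OXX/XO.]: (0,0)[O../OXX/XO.]-1* (0,1)[.O./OXX/XO.]-1 (0,2)[..O/OXX/XO.]-1 (2,2)[.../OXX/XOO]-1
p2 X@[O../OXX/XO.]: (0,1)[OX./OXX/XO.]+1* (0,2)[O.X/OXX/XO.]+1 (2,2)[O../OXX/XOX]+1
p3 O@[OX./OXX/XO.] terminal -1; root [.../OXX/XO.] d5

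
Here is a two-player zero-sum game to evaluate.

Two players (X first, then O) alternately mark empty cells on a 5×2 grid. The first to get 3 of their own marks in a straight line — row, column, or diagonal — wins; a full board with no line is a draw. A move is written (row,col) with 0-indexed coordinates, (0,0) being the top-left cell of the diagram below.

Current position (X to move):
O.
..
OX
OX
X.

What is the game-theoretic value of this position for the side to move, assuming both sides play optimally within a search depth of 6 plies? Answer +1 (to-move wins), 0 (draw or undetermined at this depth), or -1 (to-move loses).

value(O./../OX/OX/X., X) = +1

ply 1, X at O./../OX/OX/X. | (0,1)=-1→OX/../OX/OX/X.; (1,0)=+1→O./X./OX/OX/X.*; (1,1)=+1→O./.X/OX/OX/X.; (4,1)=+1→O./../OX/OX/XX
ply 2, O at O./X./OX/OX/X. | (0,1)=-1→OO/X./OX/OX/X.*; (1,1)=-1→O./XO/OX/OX/X.; (4,1)=-1→O./X./OX/OX/XO
ply 3, X at OO/X./OX/OX/X. | (1,1)=+1→OO/XX/OX/OX/X.*; (4,1)=+1→OO/X./OX/OX/XX
ply 4: OO/XX/OX/OX/X. is terminal -1 (O); from O./../OX/OX/X. depth 6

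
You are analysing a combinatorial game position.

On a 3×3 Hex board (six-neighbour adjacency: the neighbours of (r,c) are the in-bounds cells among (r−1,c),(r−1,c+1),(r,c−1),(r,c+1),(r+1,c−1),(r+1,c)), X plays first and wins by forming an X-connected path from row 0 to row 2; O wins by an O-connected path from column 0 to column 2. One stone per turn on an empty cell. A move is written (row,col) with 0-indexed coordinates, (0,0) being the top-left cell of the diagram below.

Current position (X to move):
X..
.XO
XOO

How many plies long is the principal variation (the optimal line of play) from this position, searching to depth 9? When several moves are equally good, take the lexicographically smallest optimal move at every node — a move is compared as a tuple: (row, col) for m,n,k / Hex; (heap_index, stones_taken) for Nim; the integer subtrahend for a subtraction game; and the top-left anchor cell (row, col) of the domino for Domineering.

PV length from [X../.XO/XOO]: 1 ply

ply 1, X at X../.XO/XOO | (0,1)=+1→XX./.XO/XOO*; (0,2)=+1→X.X/.XO/XOO; (1,0)=+1→X../XXO/XOO
ply 2: XX./.XO/XOO is terminal -1 (O); from X../.XO/XOO depth 9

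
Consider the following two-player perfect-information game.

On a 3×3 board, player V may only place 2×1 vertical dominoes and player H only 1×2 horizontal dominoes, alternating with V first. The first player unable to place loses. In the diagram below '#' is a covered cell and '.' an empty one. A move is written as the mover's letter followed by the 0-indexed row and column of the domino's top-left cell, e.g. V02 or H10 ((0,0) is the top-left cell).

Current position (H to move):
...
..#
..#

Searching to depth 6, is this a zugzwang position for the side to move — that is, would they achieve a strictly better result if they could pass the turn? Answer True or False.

zugzwang(.../..#/..#, H) = False

p1 H@[.../..#/..#]: H00[##./..#/..#]-1 H01[.##/..#/..#]-1 H10[.../###/..#]+1* H20[.../..#/###]-1
p2 V@[.../###/..#] terminal -1; root [.../..#/..#] d6
pass branch (V moves first from the same position):
  | p1 V@[.../..#/..#]: V00[#../#.#/..#]+1* V01[.#./.##/..#]+1 V10[.../#.#/#.#]+1 V11[.../.##/.##]+1
  | p2 H@[#../#.#/..#]: H01[###/#.#/..#]-1* H20[#../#.#/###]-1
  | p3 V@[###/#.#/..#]: V11[###/###/.##]+1*
  | p4 H@[###/###/.##] terminal -1; root [.../..#/..#] d6
H moving scores +1; H passing scores -1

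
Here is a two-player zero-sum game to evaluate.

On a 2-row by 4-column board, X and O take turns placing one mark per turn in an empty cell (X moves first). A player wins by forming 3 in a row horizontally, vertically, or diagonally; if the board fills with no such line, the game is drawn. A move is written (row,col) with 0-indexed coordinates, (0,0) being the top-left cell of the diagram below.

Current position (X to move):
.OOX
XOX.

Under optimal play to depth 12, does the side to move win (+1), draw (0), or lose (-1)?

value(.OOX/XOX., X) = 0

ply 1, X at .OOX/XOX. | (0,0)=+0→XOOX/XOX.*; (1,3)=-1→.OOX/XOXX
ply 2, O at XOOX/XOX. | (1,3)=+0→XOOX/XOXO*
ply 3: XOOX/XOXO is terminal +0 (X); from .OOX/XOX. depth 12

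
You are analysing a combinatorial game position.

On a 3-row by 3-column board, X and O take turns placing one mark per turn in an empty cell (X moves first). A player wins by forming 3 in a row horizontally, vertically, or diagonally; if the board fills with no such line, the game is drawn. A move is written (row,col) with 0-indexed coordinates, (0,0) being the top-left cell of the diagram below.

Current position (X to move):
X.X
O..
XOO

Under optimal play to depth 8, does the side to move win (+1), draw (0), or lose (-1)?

value(X.X/O../XOO, X) = +1

[X.X/O../XOO] X move#1: (0,1):+1/XXX/O../XOO*, (1,1):+1/X.X/OX./XOO, (1,2):+1/X.X/O.X/XOO
[XXX/O../XOO] end (terminal -1, O#2); searched X.X/O../XOO to 8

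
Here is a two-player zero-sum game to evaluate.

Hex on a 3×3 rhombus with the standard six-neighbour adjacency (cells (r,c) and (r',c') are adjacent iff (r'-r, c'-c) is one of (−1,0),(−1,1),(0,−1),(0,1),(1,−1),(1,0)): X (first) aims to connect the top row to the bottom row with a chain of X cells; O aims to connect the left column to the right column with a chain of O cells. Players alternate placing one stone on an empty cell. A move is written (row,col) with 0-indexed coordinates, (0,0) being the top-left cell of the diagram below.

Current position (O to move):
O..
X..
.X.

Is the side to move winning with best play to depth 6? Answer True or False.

O winning at [O../X../.X.]: True

[O../X../.X.] O move#1: (0,1):-1/OO./X../.X., (0,2):-1/O.O/X../.X., (1,1):+1/O../XO./.X.*, (1,2):-1/O../X.O/.X., (2,0):-1/O../X../OX., (2,2):-1/O../X../.XO
[O../XO./.X.] X move#2: (0,1):-1/OX./XO./.X.*, (0,2):-1/O.X/XO./.X., (1,2):-1/O../XOX/.X., (2,0):-1/O../XO./XX., (2,2):-1/O../XO./.XX
[OX./XO./.X.] O move#3: (0,2):-1/OXO/XO./.X., (1,2):-1/OX./XOO/.X., (2,0):+1/OX./XO./OX.*, (2,2):-1/OX./XO./.XO
[OX./XO./OX.] X move#4: (0,2):-1/OXX/XO./OX.*, (1,2):-1/OX./XOX/OX., (2,2):-1/OX./XO./OXX
[OXX/XO./OX.] O move#5: (1,2):+1/OXX/XOO/OX.*, (2,2):-1/OXX/XO./OXO
[OXX/XOO/OX.] end (terminal -1, X#6); searched O../X../.X. to 6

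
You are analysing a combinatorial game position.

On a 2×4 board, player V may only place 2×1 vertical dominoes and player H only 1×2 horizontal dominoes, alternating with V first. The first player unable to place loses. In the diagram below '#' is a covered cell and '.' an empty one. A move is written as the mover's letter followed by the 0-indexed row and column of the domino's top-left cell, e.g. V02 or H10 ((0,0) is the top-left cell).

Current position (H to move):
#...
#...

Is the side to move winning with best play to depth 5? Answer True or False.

ply 1, H at #.../#... | H01=+1→###./#...*; H02=+1→#.##/#...; H11=+1→#.../###.; H12=+1→#.../#.##
ply 2, V at ###./#... | V03=-1→####/#..#*
ply 3, H at ####/#..# | H11=+1→####/####*
ply 4: ####/#### is terminal -1 (V); from #.../#... depth 5

H winning at [#.../#...]: True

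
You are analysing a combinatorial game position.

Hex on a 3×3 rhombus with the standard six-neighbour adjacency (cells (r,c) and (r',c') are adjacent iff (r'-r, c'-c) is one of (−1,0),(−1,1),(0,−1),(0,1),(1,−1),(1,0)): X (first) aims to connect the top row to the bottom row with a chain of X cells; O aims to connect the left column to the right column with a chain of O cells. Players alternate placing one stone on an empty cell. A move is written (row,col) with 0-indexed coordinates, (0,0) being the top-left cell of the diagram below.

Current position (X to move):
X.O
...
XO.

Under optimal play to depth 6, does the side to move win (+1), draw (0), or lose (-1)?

ply 1, X at X.O/.../XO. | (0,1)=+1→XXO/.../XO.*; (1,0)=+1→X.O/X../XO.; (1,1)=+1→X.O/.X./XO.; (1,2)=-1→X.O/..X/XO.; (2,2)=-1→X.O/.../XOX
ply 2, O at XXO/.../XO. | (1,0)=-1→XXO/O../XO.*; (1,1)=-1→XXO/.O./XO.; (1,2)=-1→XXO/..O/XO.; (2,2)=-1→XXO/.../XOO
ply 3, X at XXO/O../XO. | (1,1)=+1→XXO/OX./XO.*; (1,2)=-1→XXO/O.X/XO.; (2,2)=-1→XXO/O../XOX
ply 4: XXO/OX./XO. is terminal -1 (O); from X.O/.../XO. depth 6

value(X.O/.../XO., X) = +1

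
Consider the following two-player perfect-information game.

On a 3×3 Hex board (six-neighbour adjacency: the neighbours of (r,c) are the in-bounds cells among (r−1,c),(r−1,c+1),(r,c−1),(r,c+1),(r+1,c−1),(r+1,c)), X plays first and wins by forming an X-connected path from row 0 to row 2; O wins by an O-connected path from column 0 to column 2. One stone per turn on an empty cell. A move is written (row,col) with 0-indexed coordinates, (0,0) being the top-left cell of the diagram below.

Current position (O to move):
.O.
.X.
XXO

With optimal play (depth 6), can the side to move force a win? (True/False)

O winning at [.O./.X./XXO]: True

p1 O@[.O./.X./XXO]: (0,0)[OO./.X./XXO]-1 (0,2)[.OO/.X./XXO]+1* (1,0)[.O./OX./XXO]-1 (1,2)[.O./.XO/XXO]-1
p2 X@[.OO/.X./XXO]: (0,0)[XOO/.X./XXO]-1* (1,0)[.OO/XX./XXO]-1 (1,2)[.OO/.XX/XXO]-1
p3 O@[XOO/.X./XXO]: (1,0)[XOO/OX./XXO]+1* (1,2)[XOO/.XO/XXO]-1
p4 X@[XOO/OX./XXO] terminal -1; root [.O./.X./XXO] d6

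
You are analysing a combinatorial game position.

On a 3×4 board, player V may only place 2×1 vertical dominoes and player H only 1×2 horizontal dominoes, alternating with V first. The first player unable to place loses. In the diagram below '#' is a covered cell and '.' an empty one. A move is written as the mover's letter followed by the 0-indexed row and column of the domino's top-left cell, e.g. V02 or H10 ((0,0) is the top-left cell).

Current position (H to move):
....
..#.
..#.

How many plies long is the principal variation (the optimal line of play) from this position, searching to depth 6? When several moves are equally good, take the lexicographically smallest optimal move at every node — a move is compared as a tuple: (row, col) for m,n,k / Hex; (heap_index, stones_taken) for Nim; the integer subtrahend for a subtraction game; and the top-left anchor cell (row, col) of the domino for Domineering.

ply 1, H at ..../..#./..#. | H00=-1→##../..#./..#.; H01=-1→.##./..#./..#.; H02=-1→..##/..#./..#.; H10=+1→..../###./..#.*; H20=-1→..../..#./###.
ply 2, V at ..../###./..#. | V03=-1→...#/####/..#.*; V13=-1→..../####/..##
ply 3, H at ...#/####/..#. | H00=+1→##.#/####/..#.*; H01=+1→.###/####/..#.; H20=+1→...#/####/###.
ply 4: ##.#/####/..#. is terminal -1 (V); from ..../..#./..#. depth 6

PV length from [..../..#./..#.]: 3 plies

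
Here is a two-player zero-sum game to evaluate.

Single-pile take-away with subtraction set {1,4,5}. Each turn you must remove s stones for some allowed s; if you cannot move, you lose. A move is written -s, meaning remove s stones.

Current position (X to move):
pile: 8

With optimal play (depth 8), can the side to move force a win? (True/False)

[8] X move#1: -1:-1/7*, -4:-1/4, -5:-1/3
[7] O move#2: -1:-1/6, -4:-1/3, -5:+1/2*
[2] X move#3: -1:-1/1*
[1] O move#4: -1:+1/0*
[0] end (terminal -1, X#5); searched 8 to 8

X winning at [8]: False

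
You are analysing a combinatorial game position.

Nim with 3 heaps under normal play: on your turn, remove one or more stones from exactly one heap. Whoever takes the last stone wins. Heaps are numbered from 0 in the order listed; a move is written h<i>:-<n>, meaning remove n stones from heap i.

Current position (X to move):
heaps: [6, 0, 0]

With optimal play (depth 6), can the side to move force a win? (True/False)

p1 X@[(6,0,0)]: h0:-1[(5,0,0)]-1 h0:-2[(4,0,0)]-1 h0:-3[(3,0,0)]-1 h0:-4[(2,0,0)]-1 h0:-5[(1,0,0)]-1 h0:-6[(0,0,0)]+1*
p2 O@[(0,0,0)] terminal -1; root [(6,0,0)] d6

X winning at [(6,0,0)]: True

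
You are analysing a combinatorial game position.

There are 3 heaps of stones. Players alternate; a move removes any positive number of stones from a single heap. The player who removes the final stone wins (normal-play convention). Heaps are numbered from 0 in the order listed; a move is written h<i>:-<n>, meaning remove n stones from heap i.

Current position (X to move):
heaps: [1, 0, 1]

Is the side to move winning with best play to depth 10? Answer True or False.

[(1,0,1)] X move#1: h0:-1:-1/(0,0,1)*, h2:-1:-1/(1,0,0)
[(0,0,1)] O move#2: h2:-1:+1/(0,0,0)*
[(0,0,0)] end (terminal -1, X#3); searched (1,0,1) to 10

X winning at [(1,0,1)]: False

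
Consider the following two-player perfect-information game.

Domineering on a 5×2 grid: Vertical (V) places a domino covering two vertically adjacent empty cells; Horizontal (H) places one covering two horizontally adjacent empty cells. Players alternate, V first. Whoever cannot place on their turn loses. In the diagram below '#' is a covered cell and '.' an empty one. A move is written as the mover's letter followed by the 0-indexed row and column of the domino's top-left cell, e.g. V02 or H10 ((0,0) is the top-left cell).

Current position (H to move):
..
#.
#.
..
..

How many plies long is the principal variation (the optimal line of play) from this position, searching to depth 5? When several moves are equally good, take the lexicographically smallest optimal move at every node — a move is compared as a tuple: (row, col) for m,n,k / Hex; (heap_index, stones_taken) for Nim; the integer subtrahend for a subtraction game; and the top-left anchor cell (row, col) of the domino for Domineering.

PV length from [../#./#./../..]: 3 plies

p1 H@[../#./#./../..]: H00[##/#./#./../..]-1 H30[../#./#./##/..]+1* H40[../#./#./../##]+1
p2 V@[../#./#./##/..]: V01[.#/##/#./##/..]-1* V11[../##/##/##/..]-1
p3 H@[.#/##/#./##/..]: H40[.#/##/#./##/##]+1*
p4 V@[.#/##/#./##/##] terminal -1; root [../#./#./../..] d5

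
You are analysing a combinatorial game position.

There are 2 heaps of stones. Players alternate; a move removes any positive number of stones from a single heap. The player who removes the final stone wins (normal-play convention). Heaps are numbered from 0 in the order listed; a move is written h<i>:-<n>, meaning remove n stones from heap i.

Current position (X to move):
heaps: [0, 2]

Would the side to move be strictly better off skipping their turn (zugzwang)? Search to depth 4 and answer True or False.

zugzwang((0,2), X) = False

ply 1, X at (0,2) | h1:-1=-1→(0,1); h1:-2=+1→(0,0)*
ply 2: (0,0) is terminal -1 (O); from (0,2) depth 4
suppose X passes — search the same position with O to move:
pass> ply 1, O at (0,2) | h1:-1=-1→(0,1); h1:-2=+1→(0,0)*
pass> ply 2: (0,0) is terminal -1 (X); from (0,2) depth 4
for X: play +1, pass -1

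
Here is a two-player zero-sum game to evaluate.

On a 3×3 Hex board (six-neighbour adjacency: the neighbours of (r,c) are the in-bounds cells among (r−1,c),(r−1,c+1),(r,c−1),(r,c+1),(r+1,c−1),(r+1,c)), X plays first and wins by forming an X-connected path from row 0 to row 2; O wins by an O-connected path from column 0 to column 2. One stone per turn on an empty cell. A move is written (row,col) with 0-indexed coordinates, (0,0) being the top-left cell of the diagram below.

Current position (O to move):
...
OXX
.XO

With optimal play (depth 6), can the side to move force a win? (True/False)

O winning at [.../OXX/.XO]: False

ply 1, O at .../OXX/.XO | (0,0)=-1→O../OXX/.XO*; (0,1)=-1→.O./OXX/.XO; (0,2)=-1→..O/OXX/.XO; (2,0)=-1→.../OXX/OXO
ply 2, X at O../OXX/.XO | (0,1)=+1→OX./OXX/.XO*; (0,2)=+1→O.X/OXX/.XO; (2,0)=+1→O../OXX/XXO
ply 3: OX./OXX/.XO is terminal -1 (O); from .../OXX/.XO depth 6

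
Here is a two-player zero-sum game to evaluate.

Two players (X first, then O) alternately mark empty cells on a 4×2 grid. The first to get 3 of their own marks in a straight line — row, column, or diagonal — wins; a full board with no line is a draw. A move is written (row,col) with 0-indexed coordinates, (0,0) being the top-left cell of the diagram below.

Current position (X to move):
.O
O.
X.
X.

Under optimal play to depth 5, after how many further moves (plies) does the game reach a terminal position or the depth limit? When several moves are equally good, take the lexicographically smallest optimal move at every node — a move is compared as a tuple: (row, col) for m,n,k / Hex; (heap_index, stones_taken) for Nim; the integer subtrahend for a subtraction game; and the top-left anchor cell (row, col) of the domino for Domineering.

PV length from [.O/O./X./X.]: 4 plies

p1 X@[.O/O./X./X.]: (0,0)[XO/O./X./X.]+0* (1,1)[.O/OX/X./X.]+0 (2,1)[.O/O./XX/X.]+0 (3,1)[.O/O./X./XX]+0
p2 O@[XO/O./X./X.]: (1,1)[XO/OO/X./X.]+0* (2,1)[XO/O./XO/X.]+0 (3,1)[XO/O./X./XO]+0
p3 X@[XO/OO/X./X.]: (2,1)[XO/OO/XX/X.]+0* (3,1)[XO/OO/X./XX]-1
p4 O@[XO/OO/XX/X.]: (3,1)[XO/OO/XX/XO]+0*
p5 X@[XO/OO/XX/XO] terminal +0; root [.O/O./X./X.] d5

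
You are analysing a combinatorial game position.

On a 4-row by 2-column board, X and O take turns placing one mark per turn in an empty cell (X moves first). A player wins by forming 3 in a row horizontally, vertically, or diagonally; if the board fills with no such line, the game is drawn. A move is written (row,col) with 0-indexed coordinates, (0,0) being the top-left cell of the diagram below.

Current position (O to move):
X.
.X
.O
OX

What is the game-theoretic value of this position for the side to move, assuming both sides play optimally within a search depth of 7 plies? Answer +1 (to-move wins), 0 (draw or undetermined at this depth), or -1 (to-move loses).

value(X./.X/.O/OX, O) = 0

ply 1, O at X./.X/.O/OX | (0,1)=+0→XO/.X/.O/OX*; (1,0)=+0→X./OX/.O/OX; (2,0)=+0→X./.X/OO/OX
ply 2, X at XO/.X/.O/OX | (1,0)=+0→XO/XX/.O/OX*; (2,0)=+0→XO/.X/XO/OX
ply 3, O at XO/XX/.O/OX | (2,0)=+0→XO/XX/OO/OX*
ply 4: XO/XX/OO/OX is terminal +0 (X); from X./.X/.O/OX depth 7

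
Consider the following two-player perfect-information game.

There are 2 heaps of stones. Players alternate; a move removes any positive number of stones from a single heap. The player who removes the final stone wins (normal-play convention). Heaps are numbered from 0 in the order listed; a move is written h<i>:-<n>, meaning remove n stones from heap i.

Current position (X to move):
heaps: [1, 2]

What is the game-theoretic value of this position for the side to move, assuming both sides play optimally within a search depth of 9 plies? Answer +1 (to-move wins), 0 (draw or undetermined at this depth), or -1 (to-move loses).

ply 1, X at (1,2) | h0:-1=-1→(0,2); h1:-1=+1→(1,1)*; h1:-2=-1→(1,0)
ply 2, O at (1,1) | h0:-1=-1→(0,1)*; h1:-1=-1→(1,0)
ply 3, X at (0,1) | h1:-1=+1→(0,0)*
ply 4: (0,0) is terminal -1 (O); from (1,2) depth 9

value((1,2), X) = +1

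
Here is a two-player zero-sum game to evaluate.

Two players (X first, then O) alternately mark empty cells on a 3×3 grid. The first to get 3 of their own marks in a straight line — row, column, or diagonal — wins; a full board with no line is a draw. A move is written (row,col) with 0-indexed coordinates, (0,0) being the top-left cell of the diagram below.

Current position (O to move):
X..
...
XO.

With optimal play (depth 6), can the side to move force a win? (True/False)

[X../.../XO.] O move#1: (0,1):-1/XO./.../XO.*, (0,2):-1/X.O/.../XO., (1,0):-1/X../O../XO., (1,1):-1/X../.O./XO., (1,2):-1/X../..O/XO., (2,2):-1/X../.../XOO
[XO./.../XO.] X move#2: (0,2):-1/XOX/.../XO., (1,0):+1/XO./X../XO.*, (1,1):+1/XO./.X./XO., (1,2):-1/XO./..X/XO., (2,2):-1/XO./.../XOX
[XO./X../XO.] end (terminal -1, O#3); searched X../.../XO. to 6

O winning at [X../.../XO.]: False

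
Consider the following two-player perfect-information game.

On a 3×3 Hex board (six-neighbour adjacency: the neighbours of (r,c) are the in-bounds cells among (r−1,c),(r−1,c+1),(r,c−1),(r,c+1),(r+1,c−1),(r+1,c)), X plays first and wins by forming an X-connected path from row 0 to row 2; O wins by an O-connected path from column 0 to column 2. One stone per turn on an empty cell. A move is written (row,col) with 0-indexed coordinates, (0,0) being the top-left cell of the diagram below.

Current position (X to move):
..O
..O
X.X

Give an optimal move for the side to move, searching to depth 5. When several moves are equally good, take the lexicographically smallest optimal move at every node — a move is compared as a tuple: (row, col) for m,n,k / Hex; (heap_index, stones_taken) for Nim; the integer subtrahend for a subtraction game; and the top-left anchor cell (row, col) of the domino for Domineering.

X's best at [..O/..O/X.X]: (0,1)

p1 X@[..O/..O/X.X]: (0,0)[X.O/..O/X.X]-1 (0,1)[.XO/..O/X.X]+1* (1,0)[..O/X.O/X.X]+1 (1,1)[..O/.XO/X.X]-1 (2,1)[..O/..O/XXX]-1
p2 O@[.XO/..O/X.X]: (0,0)[OXO/..O/X.X]-1* (1,0)[.XO/O.O/X.X]-1 (1,1)[.XO/.OO/X.X]-1 (2,1)[.XO/..O/XOX]-1
p3 X@[OXO/..O/X.X]: (1,0)[OXO/X.O/X.X]+1* (1,1)[OXO/.XO/X.X]+1 (2,1)[OXO/..O/XXX]+1
p4 O@[OXO/X.O/X.X] terminal -1; root [..O/..O/X.X] d5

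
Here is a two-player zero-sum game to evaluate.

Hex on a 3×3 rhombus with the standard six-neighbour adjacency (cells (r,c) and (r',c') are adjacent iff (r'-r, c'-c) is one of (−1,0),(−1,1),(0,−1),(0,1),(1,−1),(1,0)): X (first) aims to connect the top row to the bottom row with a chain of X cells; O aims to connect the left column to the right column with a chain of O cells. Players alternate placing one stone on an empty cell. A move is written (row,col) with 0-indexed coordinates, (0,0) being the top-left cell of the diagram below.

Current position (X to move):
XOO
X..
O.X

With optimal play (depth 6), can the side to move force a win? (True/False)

ply 1, X at XOO/X../O.X | (1,1)=+1→XOO/XX./O.X*; (1,2)=-1→XOO/X.X/O.X; (2,1)=-1→XOO/X../OXX
ply 2, O at XOO/XX./O.X | (1,2)=-1→XOO/XXO/O.X*; (2,1)=-1→XOO/XX./OOX
ply 3, X at XOO/XXO/O.X | (2,1)=+1→XOO/XXO/OXX*
ply 4: XOO/XXO/OXX is terminal -1 (O); from XOO/X../O.X depth 6

X winning at [XOO/X../O.X]: True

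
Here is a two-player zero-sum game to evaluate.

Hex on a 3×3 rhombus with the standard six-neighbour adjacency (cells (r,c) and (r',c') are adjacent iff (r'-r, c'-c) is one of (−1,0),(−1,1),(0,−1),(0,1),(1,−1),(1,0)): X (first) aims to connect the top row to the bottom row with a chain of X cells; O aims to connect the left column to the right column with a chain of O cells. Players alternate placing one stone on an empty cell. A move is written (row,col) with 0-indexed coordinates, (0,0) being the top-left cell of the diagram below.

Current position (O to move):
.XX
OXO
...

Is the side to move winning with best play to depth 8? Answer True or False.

O winning at [.XX/OXO/...]: False

p1 O@[.XX/OXO/...]: (0,0)[OXX/OXO/...]-1* (2,0)[.XX/OXO/O..]-1 (2,1)[.XX/OXO/.O.]-1 (2,2)[.XX/OXO/..O]-1
p2 X@[OXX/OXO/...]: (2,0)[OXX/OXO/X..]+1* (2,1)[OXX/OXO/.X.]+1 (2,2)[OXX/OXO/..X]+1
p3 O@[OXX/OXO/X..] terminal -1; root [.XX/OXO/...] d8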